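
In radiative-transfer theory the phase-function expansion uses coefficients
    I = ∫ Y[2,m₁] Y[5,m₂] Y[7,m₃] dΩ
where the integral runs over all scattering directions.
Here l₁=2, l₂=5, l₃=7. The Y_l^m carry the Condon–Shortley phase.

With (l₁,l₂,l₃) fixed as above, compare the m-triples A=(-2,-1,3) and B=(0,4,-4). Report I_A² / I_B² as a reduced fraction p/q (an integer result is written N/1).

14/11

Shared (l₁,l₂,l₃)=(2,5,7): N and (l;000)² cancel in I_A²/I_B².
A: Δ = 0!·4!·10!/15! = 1/15015; Racah Σ t=0..0: t=0:+1/414720 = 1/414720; ⇒ 3j(2 5 7; -2 -1 3)² = 2/143, sgn +1
B: Δ = 0!·4!·10!/15! = 1/15015; Racah Σ t=0..0: t=0:+1/1451520 = 1/1451520; ⇒ 3j(2 5 7; 0 4 -4)² = 1/91, sgn -1
I_A²/I_B² = (2/143)/(1/91) = 14/11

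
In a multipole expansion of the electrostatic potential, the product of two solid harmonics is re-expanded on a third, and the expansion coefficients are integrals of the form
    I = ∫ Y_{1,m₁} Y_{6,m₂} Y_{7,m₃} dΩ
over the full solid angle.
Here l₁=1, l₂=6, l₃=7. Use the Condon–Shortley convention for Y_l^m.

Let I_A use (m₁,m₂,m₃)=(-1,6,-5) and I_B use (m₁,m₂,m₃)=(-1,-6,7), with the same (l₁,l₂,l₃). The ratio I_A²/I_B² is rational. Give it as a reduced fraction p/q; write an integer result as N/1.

1/91

l's match ⇒ only the (l;m) 3-j factors differ between A and B.
A: triangle coeff Δ(1,6,7) = 1/1365; Σ_t [0,0]: t=0:+1/958003200 = 1/958003200; (3j)²=1/1365 [(1 6 7; -1 6 -5)], sign=+1
B: triangle coeff Δ(1,6,7) = 1/1365; Σ_t [0,0]: t=0:+1/958003200 = 1/958003200; (3j)²=1/15 [(1 6 7; -1 -6 7)], sign=+1
I_A²/I_B² = (1/1365)/(1/15) = 1/91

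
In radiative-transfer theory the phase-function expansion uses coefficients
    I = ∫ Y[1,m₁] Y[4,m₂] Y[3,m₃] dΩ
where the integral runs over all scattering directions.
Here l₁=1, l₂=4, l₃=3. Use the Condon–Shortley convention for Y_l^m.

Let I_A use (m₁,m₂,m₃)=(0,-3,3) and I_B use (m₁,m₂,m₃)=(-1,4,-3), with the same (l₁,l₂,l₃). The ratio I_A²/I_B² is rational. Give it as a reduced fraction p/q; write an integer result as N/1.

1/4

Shared (l₁,l₂,l₃)=(1,4,3): N and (l;000)² cancel in I_A²/I_B².
A: Δ = 2!·0!·6!/9! = 1/252; Racah Σ t=1..1: t=1:−1/720 = -1/720; ⇒ 3j(1 4 3; 0 -3 3)² = 1/36, sgn -1
B: Δ = 2!·0!·6!/9! = 1/252; Racah Σ t=2..2: t=2:+1/1440 = 1/1440; ⇒ 3j(1 4 3; -1 4 -3)² = 1/9, sgn +1
I_A²/I_B² = (1/36)/(1/9) = 1/4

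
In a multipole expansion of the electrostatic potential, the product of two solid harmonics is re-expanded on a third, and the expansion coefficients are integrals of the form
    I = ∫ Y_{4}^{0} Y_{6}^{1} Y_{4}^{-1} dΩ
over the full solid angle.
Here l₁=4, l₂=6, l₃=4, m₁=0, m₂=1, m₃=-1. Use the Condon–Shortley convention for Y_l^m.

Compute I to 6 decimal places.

Rules hold: Σm=0, L=14 even, 2≤4≤10.
N = 9·13·9 = 1053
Δ = 6!·2!·6!/15! = 1/1261260
Racah Σ t=2..4: t=2:+1/4608 t=3:−1/1296 t=4:+1/4608 = -7/20736
⇒ 3j(4 6 4; 0 0 0)² = 20/1287, sgn -1
Racah Σ t=2..4: t=2:+1/11520 t=3:−1/1728 t=4:+1/3456 = -7/34560
⇒ 3j(4 6 4; 0 1 -1)² = 7/858, sgn +1
4πI² = N·(3j₀)²·(3jₘ)² = 210/1573
I = -1·√(0.133503/4π) = -0.10307192

-0.103072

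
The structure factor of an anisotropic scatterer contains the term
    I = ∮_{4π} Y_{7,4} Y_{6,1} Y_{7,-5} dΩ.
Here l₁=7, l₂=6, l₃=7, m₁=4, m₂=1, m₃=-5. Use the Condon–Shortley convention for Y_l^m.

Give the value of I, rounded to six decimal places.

0.117735

m-sum 0 ✓  L=20 even ✓  1≤7≤13 ✓
Π(2lᵢ+1) = 15×13×15 = 2925
triangle coeff Δ(7,6,7) = 1/2444321880
Σ_t [0,6]: t=0:+1/2612736000 t=1:−1/20736000 t=2:+1/1658880 t=3:−1/746496 t=4:+1/1658880 t=5:−1/20736000 t=6:+1/2612736000 = -1/4354560
(3j)²=1000/138567 [(7 6 7; 0 0 0)], sign=+1
Σ_t [1,3]: t=1:−1/124416000 t=2:+1/29030400 t=3:−1/69672960 = 1/82944000
(3j)²=693/83980 [(7 6 7; 4 1 -5)], sign=+1
⇒ 4πI² = 236250/1356277
I = (+1)√(236250/1356277/(4π)) = 0.11773532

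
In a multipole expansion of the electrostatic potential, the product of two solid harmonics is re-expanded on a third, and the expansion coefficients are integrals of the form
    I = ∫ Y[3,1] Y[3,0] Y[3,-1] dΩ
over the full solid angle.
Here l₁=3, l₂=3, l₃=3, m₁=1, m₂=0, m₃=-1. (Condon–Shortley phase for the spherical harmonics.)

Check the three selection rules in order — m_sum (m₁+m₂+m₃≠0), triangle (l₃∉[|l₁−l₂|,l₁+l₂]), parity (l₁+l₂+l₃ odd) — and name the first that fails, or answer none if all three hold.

azimuthal sum: 1 + 0 − 1 = 0  ✓
0 ≤ 3 ≤ 6 (triangle on l)  ✓
L = 3 + 3 + 3 = 9 (odd)  ✗

parity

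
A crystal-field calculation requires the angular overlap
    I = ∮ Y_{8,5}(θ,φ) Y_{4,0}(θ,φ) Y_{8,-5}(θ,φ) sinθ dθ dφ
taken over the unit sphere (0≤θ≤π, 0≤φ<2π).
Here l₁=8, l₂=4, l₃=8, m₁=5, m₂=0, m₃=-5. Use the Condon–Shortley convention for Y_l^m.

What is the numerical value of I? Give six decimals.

0.133624

m-sum 0 ✓  L=20 even ✓  4≤8≤12 ✓
Π(2lᵢ+1) = 17×9×17 = 2601
triangle coeff Δ(8,4,8) = 1/185175900
Σ_t [0,4]: t=0:+1/557383680 t=1:−1/21772800 t=2:+1/8294400 t=3:−1/21772800 t=4:+1/557383680 = 1/30965760
(3j)²=36/4199 [(8 4 8; 0 0 0)], sign=+1
Σ_t [0,3]: t=0:+1/1254113280 t=1:−1/261273600 t=2:+1/638668800 t=3:−1/17244057600 = -1/656916480
(3j)²=13/1292 [(8 4 8; 5 0 -5)], sign=+1
⇒ 4πI² = 81/361
I = (+1)√(81/361/(4π)) = 0.13362385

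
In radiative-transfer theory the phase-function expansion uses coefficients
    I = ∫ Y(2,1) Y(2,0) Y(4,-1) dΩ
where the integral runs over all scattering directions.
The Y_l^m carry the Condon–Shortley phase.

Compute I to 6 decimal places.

m-sum 0 ✓  L=8 even ✓  0≤4≤4 ✓
Π(2lᵢ+1) = 5×5×9 = 225
triangle coeff Δ(2,2,4) = 1/630
Σ_t [0,0]: t=0:+1/16 = 1/16
(3j)²=2/35 [(2 2 4; 0 0 0)], sign=+1
Σ_t [0,0]: t=0:+1/24 = 1/24
(3j)²=1/21 [(2 2 4; 1 0 -1)], sign=-1
⇒ 4πI² = 30/49
I = (-1)√(30/49/(4π)) = -0.22072812

-0.220728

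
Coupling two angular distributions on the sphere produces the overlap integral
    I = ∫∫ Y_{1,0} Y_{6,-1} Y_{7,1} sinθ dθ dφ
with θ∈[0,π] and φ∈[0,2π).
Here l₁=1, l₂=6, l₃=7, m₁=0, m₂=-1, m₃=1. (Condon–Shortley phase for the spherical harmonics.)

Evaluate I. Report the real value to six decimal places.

-0.242415

Checks pass: Σm=0; 14 even; l₃=7∈[5,7].
(2·1+1)(2·6+1)(2·7+1) = 585
Δ: 0! 2! 12! / 15! → 1/1365
sum: t=0:+1/518400 = 1/518400
3j²(1 6 7; 0 0 0) = Δ·Π!·Σ² = 7/195  (sign -1)
sum: t=0:+1/604800 = 1/604800
3j²(1 6 7; 0 -1 1) = Δ·Π!·Σ² = 16/455  (sign +1)
combine: 4πI² = 585·7/195·16/455 = 48/65
take √, sign -1: I = -0.24241473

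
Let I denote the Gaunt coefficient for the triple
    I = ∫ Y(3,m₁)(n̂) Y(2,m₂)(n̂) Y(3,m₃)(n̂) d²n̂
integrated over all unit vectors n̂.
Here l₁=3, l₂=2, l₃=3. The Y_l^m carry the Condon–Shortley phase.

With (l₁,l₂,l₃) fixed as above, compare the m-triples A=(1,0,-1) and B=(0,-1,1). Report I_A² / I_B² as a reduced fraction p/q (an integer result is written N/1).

9/2

Same 3,2,3: normalisation and zero-m 3j drop out of the ratio.
A: Δ: 2! 4! 2! / 9! → 1/3780; sum: t=0:+1/16 t=1:−1/6 t=2:+1/96 = -3/32; 3j²(3 2 3; 1 0 -1) = Δ·Π!·Σ² = 3/140  (sign -1)
B: Δ: 2! 4! 2! / 9! → 1/3780; sum: t=0:+1/12 t=1:−1/8 = -1/24; 3j²(3 2 3; 0 -1 1) = Δ·Π!·Σ² = 1/210  (sign -1)
I_A²/I_B² = (3/140)/(1/210) = 9/2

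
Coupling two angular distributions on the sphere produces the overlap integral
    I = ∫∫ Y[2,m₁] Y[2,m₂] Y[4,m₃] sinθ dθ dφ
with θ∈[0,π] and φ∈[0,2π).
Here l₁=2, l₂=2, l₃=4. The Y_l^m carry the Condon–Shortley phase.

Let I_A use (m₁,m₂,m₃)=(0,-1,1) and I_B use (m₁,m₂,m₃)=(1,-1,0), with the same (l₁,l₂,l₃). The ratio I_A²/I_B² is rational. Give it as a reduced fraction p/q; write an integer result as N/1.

15/8

Shared (l₁,l₂,l₃)=(2,2,4): N and (l;000)² cancel in I_A²/I_B².
A: Δ = 0!·4!·4!/9! = 1/630; Racah Σ t=0..0: t=0:+1/24 = 1/24; ⇒ 3j(2 2 4; 0 -1 1)² = 1/21, sgn -1
B: Δ = 0!·4!·4!/9! = 1/630; Racah Σ t=0..0: t=0:+1/36 = 1/36; ⇒ 3j(2 2 4; 1 -1 0)² = 8/315, sgn +1
I_A²/I_B² = (1/21)/(8/315) = 15/8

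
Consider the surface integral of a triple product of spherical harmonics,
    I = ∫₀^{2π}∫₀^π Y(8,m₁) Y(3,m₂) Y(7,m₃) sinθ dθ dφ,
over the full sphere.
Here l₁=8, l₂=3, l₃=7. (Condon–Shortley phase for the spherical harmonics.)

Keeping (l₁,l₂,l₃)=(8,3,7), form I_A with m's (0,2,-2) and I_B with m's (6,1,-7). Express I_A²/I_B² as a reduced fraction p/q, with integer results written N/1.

Shared (l₁,l₂,l₃)=(8,3,7): N and (l;000)² cancel in I_A²/I_B².
A: Δ = 4!·12!·2!/19! = 1/5290740; Racah Σ t=3..4: t=3:−1/7257600 t=4:+1/23224320 = -11/116121600; ⇒ 3j(8 3 7; 0 2 -2)² = 121/8398, sgn +1
B: Δ = 4!·12!·2!/19! = 1/5290740; Racah Σ t=2..2: t=2:+1/3832012800 = 1/3832012800; ⇒ 3j(8 3 7; 6 1 -7)² = 91/9690, sgn +1
I_A²/I_B² = (121/8398)/(91/9690) = 1815/1183

1815/1183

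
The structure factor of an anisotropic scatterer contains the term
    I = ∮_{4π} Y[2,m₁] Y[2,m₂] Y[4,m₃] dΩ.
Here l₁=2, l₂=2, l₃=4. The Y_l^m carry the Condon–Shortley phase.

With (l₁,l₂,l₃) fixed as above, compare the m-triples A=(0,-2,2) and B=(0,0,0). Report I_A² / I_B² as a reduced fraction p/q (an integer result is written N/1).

Same 2,2,4: normalisation and zero-m 3j drop out of the ratio.
A: Δ: 0! 4! 4! / 9! → 1/630; sum: t=0:+1/96 = 1/96; 3j²(2 2 4; 0 -2 2) = Δ·Π!·Σ² = 1/42  (sign +1)
B: Δ: 0! 4! 4! / 9! → 1/630; sum: t=0:+1/16 = 1/16; 3j²(2 2 4; 0 0 0) = Δ·Π!·Σ² = 2/35  (sign +1)
I_A²/I_B² = (1/42)/(2/35) = 5/12

5/12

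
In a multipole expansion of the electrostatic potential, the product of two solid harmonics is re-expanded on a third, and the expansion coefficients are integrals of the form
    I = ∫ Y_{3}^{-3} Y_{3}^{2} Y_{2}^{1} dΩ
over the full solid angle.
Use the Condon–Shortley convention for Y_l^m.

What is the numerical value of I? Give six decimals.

-0.210261

Checks pass: Σm=0; 8 even; l₃=2∈[0,6].
(2·3+1)(2·3+1)(2·2+1) = 245
Δ: 4! 2! 2! / 9! → 1/3780
sum: t=1:−1/24 t=2:+1/4 t=3:−1/24 = 1/6
3j²(3 3 2; 0 0 0) = Δ·Π!·Σ² = 4/105  (sign +1)
sum: t=4:+1/48 = 1/48
3j²(3 3 2; -3 2 1) = Δ·Π!·Σ² = 5/84  (sign -1)
combine: 4πI² = 245·4/105·5/84 = 5/9
take √, sign -1: I = -0.21026104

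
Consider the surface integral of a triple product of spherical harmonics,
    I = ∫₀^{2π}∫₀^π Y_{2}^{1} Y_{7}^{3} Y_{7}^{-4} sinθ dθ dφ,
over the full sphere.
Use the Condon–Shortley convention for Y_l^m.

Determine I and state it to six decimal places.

Checks pass: Σm=0; 16 even; l₃=7∈[5,9].
(2·2+1)(2·7+1)(2·7+1) = 1125
Δ: 2! 2! 12! / 17! → 1/185640
sum: t=0:+1/2419200 t=1:−1/518400 t=2:+1/2419200 = -1/907200
3j²(2 7 7; 0 0 0) = Δ·Π!·Σ² = 56/3315  (sign +1)
sum: t=0:+1/14515200 t=1:−1/4354560 = -1/6220800
3j²(2 7 7; 1 3 -4) = Δ·Π!·Σ² = 77/4420  (sign +1)
combine: 4πI² = 1125·56/3315·77/4420 = 16170/48841
take √, sign +1: I = 0.16231468

0.162315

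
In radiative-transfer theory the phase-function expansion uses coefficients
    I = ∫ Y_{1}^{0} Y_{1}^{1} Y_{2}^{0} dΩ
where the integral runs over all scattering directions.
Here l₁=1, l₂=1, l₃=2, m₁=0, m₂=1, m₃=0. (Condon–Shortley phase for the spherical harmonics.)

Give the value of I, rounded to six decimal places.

0.000000

0 + 1 + 0 = 1 ≠ 0: azimuthal integral kills it; I = 0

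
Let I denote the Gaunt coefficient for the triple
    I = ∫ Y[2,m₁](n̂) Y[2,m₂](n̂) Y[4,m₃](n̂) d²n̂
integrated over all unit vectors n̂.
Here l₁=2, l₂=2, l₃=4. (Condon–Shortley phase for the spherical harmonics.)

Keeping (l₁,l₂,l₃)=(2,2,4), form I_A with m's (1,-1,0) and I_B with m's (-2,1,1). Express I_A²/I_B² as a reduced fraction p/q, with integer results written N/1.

16/5

Same 2,2,4: normalisation and zero-m 3j drop out of the ratio.
A: Δ: 0! 4! 4! / 9! → 1/630; sum: t=0:+1/36 = 1/36; 3j²(2 2 4; 1 -1 0) = Δ·Π!·Σ² = 8/315  (sign +1)
B: Δ: 0! 4! 4! / 9! → 1/630; sum: t=0:+1/144 = 1/144; 3j²(2 2 4; -2 1 1) = Δ·Π!·Σ² = 1/126  (sign -1)
I_A²/I_B² = (8/315)/(1/126) = 16/5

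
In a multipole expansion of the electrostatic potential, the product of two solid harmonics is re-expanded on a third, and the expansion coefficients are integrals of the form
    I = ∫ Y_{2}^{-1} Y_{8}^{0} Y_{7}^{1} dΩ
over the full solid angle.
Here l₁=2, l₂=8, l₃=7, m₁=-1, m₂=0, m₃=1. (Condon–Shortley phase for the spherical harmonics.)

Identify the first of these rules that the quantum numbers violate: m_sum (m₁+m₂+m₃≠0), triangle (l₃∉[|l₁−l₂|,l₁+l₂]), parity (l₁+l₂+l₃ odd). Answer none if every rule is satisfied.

azimuthal sum: -1 + 0 + 1 = 0  ✓
6 ≤ 7 ≤ 10 (triangle on l)  ✓
L = 2 + 8 + 7 = 17 (odd)  ✗

parity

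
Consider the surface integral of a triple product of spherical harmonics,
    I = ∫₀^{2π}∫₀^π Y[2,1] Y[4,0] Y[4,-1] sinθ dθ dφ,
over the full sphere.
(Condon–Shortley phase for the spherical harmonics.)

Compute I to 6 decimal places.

-0.044869

Checks pass: Σm=0; 10 even; l₃=4∈[2,6].
(2·2+1)(2·4+1)(2·4+1) = 405
Δ: 2! 2! 6! / 11! → 1/13860
sum: t=0:+1/192 t=1:−1/36 t=2:+1/192 = -5/288
3j²(2 4 4; 0 0 0) = Δ·Π!·Σ² = 20/693  (sign -1)
sum: t=0:+1/96 t=1:−1/72 = -1/288
3j²(2 4 4; 1 0 -1) = Δ·Π!·Σ² = 1/462  (sign +1)
combine: 4πI² = 405·20/693·1/462 = 150/5929
take √, sign -1: I = -0.04486937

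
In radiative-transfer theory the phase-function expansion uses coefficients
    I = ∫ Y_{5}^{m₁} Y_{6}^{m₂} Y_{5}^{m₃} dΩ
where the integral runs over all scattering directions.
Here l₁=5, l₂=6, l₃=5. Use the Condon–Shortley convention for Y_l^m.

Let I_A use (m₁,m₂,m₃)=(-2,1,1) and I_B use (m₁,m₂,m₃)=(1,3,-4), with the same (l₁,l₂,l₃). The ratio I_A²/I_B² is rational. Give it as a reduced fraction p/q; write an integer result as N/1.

l's match ⇒ only the (l;m) 3-j factors differ between A and B.
A: triangle coeff Δ(5,6,5) = 1/28588560; Σ_t [3,6]: t=3:−1/41472 t=4:+1/10368 t=5:−1/23040 t=6:+1/518400 = 1/32400; (3j)²=128/12155 [(5 6 5; -2 1 1)], sign=+1
B: triangle coeff Δ(5,6,5) = 1/28588560; Σ_t [3,4]: t=3:−1/155520 t=4:+1/138240 = 1/1244160; (3j)²=3/9724 [(5 6 5; 1 3 -4)], sign=-1
I_A²/I_B² = (128/12155)/(3/9724) = 512/15

512/15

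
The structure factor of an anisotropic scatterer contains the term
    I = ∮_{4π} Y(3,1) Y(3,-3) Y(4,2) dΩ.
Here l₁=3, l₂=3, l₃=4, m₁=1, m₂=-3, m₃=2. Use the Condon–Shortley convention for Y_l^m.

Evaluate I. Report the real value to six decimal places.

-0.188451

Rules hold: Σm=0, L=10 even, 0≤4≤6.
N = 7·7·9 = 441
Δ = 2!·4!·4!/11! = 1/34650
Racah Σ t=0..2: t=0:+1/72 t=1:−1/16 t=2:+1/72 = -5/144
⇒ 3j(3 3 4; 0 0 0)² = 2/77, sgn -1
Racah Σ t=0..0: t=0:+1/192 = 1/192
⇒ 3j(3 3 4; 1 -3 2)² = 3/77, sgn +1
4πI² = N·(3j₀)²·(3jₘ)² = 54/121
I = -1·√(0.446281/4π) = -0.18845135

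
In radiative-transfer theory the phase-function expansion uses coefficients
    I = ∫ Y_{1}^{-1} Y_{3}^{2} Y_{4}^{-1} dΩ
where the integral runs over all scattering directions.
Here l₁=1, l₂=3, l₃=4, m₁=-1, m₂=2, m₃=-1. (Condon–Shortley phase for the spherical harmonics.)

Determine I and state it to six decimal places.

-0.106622

m-sum 0 ✓  L=8 even ✓  2≤4≤4 ✓
Π(2lᵢ+1) = 3×7×9 = 189
triangle coeff Δ(1,3,4) = 1/252
Σ_t [0,0]: t=0:+1/36 = 1/36
(3j)²=4/63 [(1 3 4; 0 0 0)], sign=+1
Σ_t [0,0]: t=0:+1/240 = 1/240
(3j)²=1/84 [(1 3 4; -1 2 -1)], sign=-1
⇒ 4πI² = 1/7
I = (-1)√(1/7/(4π)) = -0.10662181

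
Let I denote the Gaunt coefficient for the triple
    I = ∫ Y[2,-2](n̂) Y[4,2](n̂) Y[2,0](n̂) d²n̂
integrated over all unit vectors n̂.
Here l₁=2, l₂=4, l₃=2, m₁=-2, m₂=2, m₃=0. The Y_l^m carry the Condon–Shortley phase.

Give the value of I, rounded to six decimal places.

0.156078

Checks pass: Σm=0; 8 even; l₃=2∈[2,6].
(2·2+1)(2·4+1)(2·2+1) = 225
Δ: 4! 0! 4! / 9! → 1/630
sum: t=2:+1/16 = 1/16
3j²(2 4 2; 0 0 0) = Δ·Π!·Σ² = 2/35  (sign +1)
sum: t=4:+1/96 = 1/96
3j²(2 4 2; -2 2 0) = Δ·Π!·Σ² = 1/42  (sign +1)
combine: 4πI² = 225·2/35·1/42 = 15/49
take √, sign +1: I = 0.15607835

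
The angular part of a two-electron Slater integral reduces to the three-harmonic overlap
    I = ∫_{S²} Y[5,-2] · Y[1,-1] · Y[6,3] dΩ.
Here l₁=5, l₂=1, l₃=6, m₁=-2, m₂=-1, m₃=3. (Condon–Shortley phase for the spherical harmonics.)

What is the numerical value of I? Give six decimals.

-0.245154

Checks pass: Σm=0; 12 even; l₃=6∈[4,6].
(2·5+1)(2·1+1)(2·6+1) = 429
Δ: 0! 10! 2! / 13! → 1/858
sum: t=0:+1/14400 = 1/14400
3j²(5 1 6; 0 0 0) = Δ·Π!·Σ² = 6/143  (sign +1)
sum: t=0:+1/60480 = 1/60480
3j²(5 1 6; -2 -1 3) = Δ·Π!·Σ² = 6/143  (sign -1)
combine: 4πI² = 429·6/143·6/143 = 108/143
take √, sign -1: I = -0.24515397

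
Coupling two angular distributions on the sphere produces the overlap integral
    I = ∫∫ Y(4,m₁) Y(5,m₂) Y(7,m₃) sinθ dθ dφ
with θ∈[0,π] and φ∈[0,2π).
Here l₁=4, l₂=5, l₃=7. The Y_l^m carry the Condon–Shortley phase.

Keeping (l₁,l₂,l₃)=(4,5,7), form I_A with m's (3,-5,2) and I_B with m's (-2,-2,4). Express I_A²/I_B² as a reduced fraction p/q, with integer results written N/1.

l's match ⇒ only the (l;m) 3-j factors differ between A and B.
A: triangle coeff Δ(4,5,7) = 1/6126120; Σ_t [0,0]: t=0:+1/9676800 = 1/9676800; (3j)²=27/19448 [(4 5 7; 3 -5 2)], sign=-1
B: triangle coeff Δ(4,5,7) = 1/6126120; Σ_t [0,2]: t=0:+1/1036800 t=1:−1/172800 t=2:+1/483840 = -1/362880; (3j)²=20/1547 [(4 5 7; -2 -2 4)], sign=+1
I_A²/I_B² = (27/19448)/(20/1547) = 189/1760

189/1760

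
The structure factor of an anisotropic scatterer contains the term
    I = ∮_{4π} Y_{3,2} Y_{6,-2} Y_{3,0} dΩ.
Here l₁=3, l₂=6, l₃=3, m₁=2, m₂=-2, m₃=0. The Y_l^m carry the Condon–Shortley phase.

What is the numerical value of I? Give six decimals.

m-sum 0 ✓  L=12 even ✓  3≤3≤9 ✓
Π(2lᵢ+1) = 7×13×7 = 637
triangle coeff Δ(3,6,3) = 1/12012
Σ_t [3,3]: t=3:−1/1296 = -1/1296
(3j)²=100/3003 [(3 6 3; 0 0 0)], sign=+1
Σ_t [1,1]: t=1:−1/4320 = -1/4320
(3j)²=8/429 [(3 6 3; 2 -2 0)], sign=+1
⇒ 4πI² = 5600/14157
I = (+1)√(5600/14157/(4π)) = 0.17742036

0.177420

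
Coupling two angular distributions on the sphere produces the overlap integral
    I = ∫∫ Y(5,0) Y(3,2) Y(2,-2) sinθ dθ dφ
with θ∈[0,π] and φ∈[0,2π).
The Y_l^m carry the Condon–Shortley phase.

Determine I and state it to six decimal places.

0.053579

Checks pass: Σm=0; 10 even; l₃=2∈[2,8].
(2·5+1)(2·3+1)(2·2+1) = 385
Δ: 6! 4! 0! / 11! → 1/2310
sum: t=3:−1/144 = -1/144
3j²(5 3 2; 0 0 0) = Δ·Π!·Σ² = 10/231  (sign -1)
sum: t=5:−1/2880 = -1/2880
3j²(5 3 2; 0 2 -2) = Δ·Π!·Σ² = 1/462  (sign -1)
combine: 4πI² = 385·10/231·1/462 = 25/693
take √, sign +1: I = 0.05357948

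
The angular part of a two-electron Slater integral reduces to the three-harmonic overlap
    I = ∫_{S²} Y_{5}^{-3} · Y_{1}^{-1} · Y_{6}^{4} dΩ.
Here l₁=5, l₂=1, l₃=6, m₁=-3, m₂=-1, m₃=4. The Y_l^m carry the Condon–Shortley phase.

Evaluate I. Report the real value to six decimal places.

0.274090

Rules hold: Σm=0, L=12 even, 4≤6≤6.
N = 11·3·13 = 429
Δ = 0!·10!·2!/13! = 1/858
Racah Σ t=0..0: t=0:+1/14400 = 1/14400
⇒ 3j(5 1 6; 0 0 0)² = 6/143, sgn +1
Racah Σ t=0..0: t=0:+1/161280 = 1/161280
⇒ 3j(5 1 6; -3 -1 4)² = 15/286, sgn +1
4πI² = N·(3j₀)²·(3jₘ)² = 135/143
I = +1·√(0.944056/4π) = 0.27409047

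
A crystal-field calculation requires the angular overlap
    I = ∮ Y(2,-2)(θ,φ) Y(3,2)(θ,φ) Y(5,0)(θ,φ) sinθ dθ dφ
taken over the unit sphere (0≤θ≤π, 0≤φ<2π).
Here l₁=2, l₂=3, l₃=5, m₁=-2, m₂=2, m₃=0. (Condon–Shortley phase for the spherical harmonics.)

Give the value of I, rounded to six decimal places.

0.053579

Rules hold: Σm=0, L=10 even, 1≤5≤5.
N = 5·7·11 = 385
Δ = 0!·4!·6!/11! = 1/2310
Racah Σ t=0..0: t=0:+1/144 = 1/144
⇒ 3j(2 3 5; 0 0 0)² = 10/231, sgn -1
Racah Σ t=0..0: t=0:+1/2880 = 1/2880
⇒ 3j(2 3 5; -2 2 0)² = 1/462, sgn -1
4πI² = N·(3j₀)²·(3jₘ)² = 25/693
I = +1·√(0.036075/4π) = 0.05357948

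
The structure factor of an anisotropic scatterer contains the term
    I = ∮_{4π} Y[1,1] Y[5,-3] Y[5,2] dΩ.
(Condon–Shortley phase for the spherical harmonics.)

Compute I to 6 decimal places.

L=11 odd ⇒ parity kills the (l;000) factor ⇒ I = 0

0.000000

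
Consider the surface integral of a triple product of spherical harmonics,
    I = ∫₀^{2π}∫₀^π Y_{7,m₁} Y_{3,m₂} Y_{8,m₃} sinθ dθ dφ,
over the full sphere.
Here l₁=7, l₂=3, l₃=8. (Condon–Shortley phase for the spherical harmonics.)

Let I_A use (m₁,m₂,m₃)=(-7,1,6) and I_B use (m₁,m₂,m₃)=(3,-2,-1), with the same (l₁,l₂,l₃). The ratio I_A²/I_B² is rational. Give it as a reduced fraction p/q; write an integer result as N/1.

Shared (l₁,l₂,l₃)=(7,3,8): N and (l;000)² cancel in I_A²/I_B².
A: Δ = 2!·12!·4!/19! = 1/5290740; Racah Σ t=2..2: t=2:+1/3832012800 = 1/3832012800; ⇒ 3j(7 3 8; -7 1 6)² = 91/9690, sgn +1
B: Δ = 2!·12!·4!/19! = 1/5290740; Racah Σ t=0..1: t=0:+1/11612160 t=1:−1/52254720 = 1/14929920; ⇒ 3j(7 3 8; 3 -2 -1)² = 1225/75582, sgn -1
I_A²/I_B² = (91/9690)/(1225/75582) = 507/875

507/875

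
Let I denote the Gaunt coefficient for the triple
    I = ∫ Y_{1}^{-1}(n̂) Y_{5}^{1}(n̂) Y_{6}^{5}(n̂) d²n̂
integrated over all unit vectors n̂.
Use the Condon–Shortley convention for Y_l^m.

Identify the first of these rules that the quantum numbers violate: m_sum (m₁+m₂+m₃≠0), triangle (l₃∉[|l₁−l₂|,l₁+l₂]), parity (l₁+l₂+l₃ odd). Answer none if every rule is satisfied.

m_sum

m₁+m₂+m₃ = -1 + 1 + 5 = 5  ✗
triangle: |1−5|=4 ≤ l₃=6 ≤ 1+5=6
parity: l₁+l₂+l₃ = 12 is even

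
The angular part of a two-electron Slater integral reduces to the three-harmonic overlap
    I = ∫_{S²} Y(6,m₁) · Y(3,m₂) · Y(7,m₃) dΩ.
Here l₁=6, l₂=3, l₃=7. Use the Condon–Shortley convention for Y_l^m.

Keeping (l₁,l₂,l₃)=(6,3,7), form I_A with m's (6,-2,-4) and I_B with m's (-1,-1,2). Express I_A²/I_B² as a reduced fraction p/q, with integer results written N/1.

l's match ⇒ only the (l;m) 3-j factors differ between A and B.
A: triangle coeff Δ(6,3,7) = 1/2042040; Σ_t [0,0]: t=0:+1/43545600 = 1/43545600; (3j)²=11/3094 [(6 3 7; 6 -2 -4)], sign=-1
B: triangle coeff Δ(6,3,7) = 1/2042040; Σ_t [0,2]: t=0:+1/241920 t=1:−1/103680 t=2:+1/691200 = -59/14515200; (3j)²=3481/340340 [(6 3 7; -1 -1 2)], sign=+1
I_A²/I_B² = (11/3094)/(3481/340340) = 1210/3481

1210/3481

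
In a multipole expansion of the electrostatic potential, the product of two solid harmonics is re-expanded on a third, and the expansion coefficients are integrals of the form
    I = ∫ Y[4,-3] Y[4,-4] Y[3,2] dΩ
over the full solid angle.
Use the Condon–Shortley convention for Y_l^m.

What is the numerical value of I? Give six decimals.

-3 − 4 + 2 = -5 ≠ 0: azimuthal integral kills it; I = 0

0.000000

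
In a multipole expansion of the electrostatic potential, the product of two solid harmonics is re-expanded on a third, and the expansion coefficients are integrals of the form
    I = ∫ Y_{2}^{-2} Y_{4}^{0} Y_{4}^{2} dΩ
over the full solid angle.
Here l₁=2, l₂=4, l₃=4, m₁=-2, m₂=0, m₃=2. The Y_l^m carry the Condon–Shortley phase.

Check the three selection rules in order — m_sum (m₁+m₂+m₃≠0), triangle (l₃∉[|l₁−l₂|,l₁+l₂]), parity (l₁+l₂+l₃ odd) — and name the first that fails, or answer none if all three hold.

none

Σmᵢ = 0  ✓
l₃∈[|l₁−l₂|,l₁+l₂]=[2,6], have l₃=4  ✓
Σlᵢ = 10 ⇒ even  ✓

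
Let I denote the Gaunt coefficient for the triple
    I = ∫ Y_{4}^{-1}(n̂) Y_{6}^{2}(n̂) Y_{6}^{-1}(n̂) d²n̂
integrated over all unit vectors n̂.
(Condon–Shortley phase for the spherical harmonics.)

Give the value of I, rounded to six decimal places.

m-sum 0 ✓  L=16 even ✓  2≤6≤10 ✓
Π(2lᵢ+1) = 9×13×13 = 1521
triangle coeff Δ(4,6,6) = 1/15315300
Σ_t [0,4]: t=0:+1/829440 t=1:−1/25920 t=2:+1/9216 t=3:−1/25920 t=4:+1/829440 = 7/207360
(3j)²=28/2431 [(4 6 6; 0 0 0)], sign=+1
Σ_t [1,4]: t=1:−1/725760 t=2:+1/34560 t=3:−1/17280 t=4:+1/82944 = -53/2903040
(3j)²=2809/306306 [(4 6 6; -1 2 -1)], sign=+1
⇒ 4πI² = 5618/34969
I = (+1)√(5618/34969/(4π)) = 0.11306920

0.113069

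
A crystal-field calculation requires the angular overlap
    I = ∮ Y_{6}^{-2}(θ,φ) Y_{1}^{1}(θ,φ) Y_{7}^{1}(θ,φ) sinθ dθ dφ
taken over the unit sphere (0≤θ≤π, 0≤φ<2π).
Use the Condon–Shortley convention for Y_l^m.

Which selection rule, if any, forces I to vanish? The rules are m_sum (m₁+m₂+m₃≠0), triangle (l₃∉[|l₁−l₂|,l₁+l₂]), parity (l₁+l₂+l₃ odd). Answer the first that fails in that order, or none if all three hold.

none

azimuthal sum: -2 + 1 + 1 = 0  ✓
5 ≤ 7 ≤ 7 (triangle on l)  ✓
L = 6 + 1 + 7 = 14 (even)  ✓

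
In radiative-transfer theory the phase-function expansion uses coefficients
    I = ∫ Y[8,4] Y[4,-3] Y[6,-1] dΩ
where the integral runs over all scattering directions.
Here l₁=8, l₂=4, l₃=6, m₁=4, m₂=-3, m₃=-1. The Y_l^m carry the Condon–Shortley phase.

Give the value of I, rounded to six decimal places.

m-sum 0 ✓  L=18 even ✓  4≤6≤12 ✓
Π(2lᵢ+1) = 17×9×13 = 1989
triangle coeff Δ(8,4,6) = 1/23279256
Σ_t [2,4]: t=2:+1/1658880 t=3:−1/518400 t=4:+1/1658880 = -1/1382400
(3j)²=504/46189 [(8 4 6; 0 0 0)], sign=-1
Σ_t [0,1]: t=0:+1/12441600 t=1:−1/7257600 = -1/17418240
(3j)²=125/25194 [(8 4 6; 4 -3 -1)], sign=+1
⇒ 4πI² = 94500/877591
I = (-1)√(94500/877591/(4π)) = -0.09256885

-0.092569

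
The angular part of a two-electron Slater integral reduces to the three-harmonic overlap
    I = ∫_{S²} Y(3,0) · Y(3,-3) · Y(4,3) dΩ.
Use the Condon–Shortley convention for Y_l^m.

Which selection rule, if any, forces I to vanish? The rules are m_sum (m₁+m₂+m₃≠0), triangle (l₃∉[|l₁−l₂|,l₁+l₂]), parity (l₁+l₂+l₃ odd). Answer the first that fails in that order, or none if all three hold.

none

m₁+m₂+m₃ = 0 − 3 + 3 = 0  ✓
triangle: |3−3|=0 ≤ l₃=4 ≤ 3+3=6  ✓
parity: l₁+l₂+l₃ = 10 is even  ✓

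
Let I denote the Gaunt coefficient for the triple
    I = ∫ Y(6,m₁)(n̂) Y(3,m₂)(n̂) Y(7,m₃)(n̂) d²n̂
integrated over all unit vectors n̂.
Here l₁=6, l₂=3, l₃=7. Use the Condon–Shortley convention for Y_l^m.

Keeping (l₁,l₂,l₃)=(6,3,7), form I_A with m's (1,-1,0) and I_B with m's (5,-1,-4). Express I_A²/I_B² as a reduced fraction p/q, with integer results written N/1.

28/20449

Same 6,3,7: normalisation and zero-m 3j drop out of the ratio.
A: Δ: 2! 10! 4! / 17! → 1/2042040; sum: t=0:+1/115200 t=1:−1/103680 t=2:+1/1451520 = -1/3628800; 3j²(6 3 7; 1 -1 0) = Δ·Π!·Σ² = 1/36465  (sign +1)
B: Δ: 2! 10! 4! / 17! → 1/2042040; sum: t=0:+1/2903040 t=1:−1/21772800 = 13/43545600; 3j²(6 3 7; 5 -1 -4) = Δ·Π!·Σ² = 143/7140  (sign -1)
I_A²/I_B² = (1/36465)/(143/7140) = 28/20449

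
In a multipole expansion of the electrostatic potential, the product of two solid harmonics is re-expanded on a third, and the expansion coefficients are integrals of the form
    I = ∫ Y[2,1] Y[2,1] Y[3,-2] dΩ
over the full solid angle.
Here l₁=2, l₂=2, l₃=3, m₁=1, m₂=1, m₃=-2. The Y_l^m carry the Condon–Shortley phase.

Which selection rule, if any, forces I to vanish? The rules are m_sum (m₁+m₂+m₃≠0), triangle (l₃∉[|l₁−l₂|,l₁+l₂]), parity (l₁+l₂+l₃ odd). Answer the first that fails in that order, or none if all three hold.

azimuthal sum: 1 + 1 − 2 = 0  ✓
0 ≤ 3 ≤ 4 (triangle on l)  ✓
L = 2 + 2 + 3 = 7 (odd)  ✗

parity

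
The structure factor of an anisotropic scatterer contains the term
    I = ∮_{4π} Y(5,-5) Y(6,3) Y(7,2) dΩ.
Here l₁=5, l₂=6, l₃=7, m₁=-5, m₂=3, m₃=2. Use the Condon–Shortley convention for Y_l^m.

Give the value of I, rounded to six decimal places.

Rules hold: Σm=0, L=18 even, 1≤7≤11.
N = 11·13·15 = 2145
Δ = 4!·6!·8!/19! = 1/174594420
Racah Σ t=0..4: t=0:+1/4147200 t=1:−1/207360 t=2:+1/82944 t=3:−1/207360 t=4:+1/4147200 = 1/345600
⇒ 3j(5 6 7; 0 0 0)² = 420/46189, sgn -1
Racah Σ t=4..4: t=4:+1/12441600 = 1/12441600
⇒ 3j(5 6 7; -5 3 2)² = 588/46189, sgn -1
4πI² = N·(3j₀)²·(3jₘ)² = 3704400/14919047
I = +1·√(0.2483/4π) = 0.14056703

0.140567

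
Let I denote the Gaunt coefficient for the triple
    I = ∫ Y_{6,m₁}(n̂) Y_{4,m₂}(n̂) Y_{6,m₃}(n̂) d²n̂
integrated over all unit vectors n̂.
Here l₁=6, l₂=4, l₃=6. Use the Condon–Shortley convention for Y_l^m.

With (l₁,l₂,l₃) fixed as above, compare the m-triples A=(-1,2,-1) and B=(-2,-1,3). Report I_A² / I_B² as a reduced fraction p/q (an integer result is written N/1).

Shared (l₁,l₂,l₃)=(6,4,6): N and (l;000)² cancel in I_A²/I_B².
A: Δ = 4!·8!·4!/17! = 1/15315300; Racah Σ t=2..4: t=2:+1/69120 t=3:−1/20736 t=4:+1/69120 = -1/51840; ⇒ 3j(6 4 6; -1 2 -1)² = 280/21879, sgn +1
B: Δ = 4!·8!·4!/17! = 1/15315300; Racah Σ t=0..3: t=0:+1/5806080 t=1:−1/120960 t=2:+1/34560 t=3:−1/103680 = 13/1161216; ⇒ 3j(6 4 6; -2 -1 3)² = 65/5236, sgn -1
I_A²/I_B² = (280/21879)/(65/5236) = 1568/1521

1568/1521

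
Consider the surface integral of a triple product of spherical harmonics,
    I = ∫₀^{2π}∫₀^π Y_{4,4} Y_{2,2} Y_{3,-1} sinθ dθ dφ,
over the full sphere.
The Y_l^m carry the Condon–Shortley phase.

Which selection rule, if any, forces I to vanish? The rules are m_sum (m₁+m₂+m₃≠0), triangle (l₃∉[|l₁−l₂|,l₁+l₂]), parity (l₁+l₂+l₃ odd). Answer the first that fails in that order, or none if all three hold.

m₁+m₂+m₃ = 4 + 2 − 1 = 5  ✗
triangle: |4−2|=2 ≤ l₃=3 ≤ 4+2=6
parity: l₁+l₂+l₃ = 9 is odd

m_sum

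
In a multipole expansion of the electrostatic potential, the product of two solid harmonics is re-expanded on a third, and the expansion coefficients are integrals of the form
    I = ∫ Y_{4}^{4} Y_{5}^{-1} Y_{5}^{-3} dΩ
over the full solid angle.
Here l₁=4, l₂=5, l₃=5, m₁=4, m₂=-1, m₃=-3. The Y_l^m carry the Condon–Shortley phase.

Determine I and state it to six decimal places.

-0.168084

Rules hold: Σm=0, L=14 even, 1≤5≤9.
N = 9·11·11 = 1089
Δ = 4!·4!·6!/15! = 1/3153150
Racah Σ t=0..4: t=0:+1/69120 t=1:−1/1728 t=2:+1/576 t=3:−1/1728 t=4:+1/69120 = 7/11520
⇒ 3j(4 5 5; 0 0 0)² = 2/143, sgn -1
Racah Σ t=0..0: t=0:+1/27648 = 1/27648
⇒ 3j(4 5 5; 4 -1 -3)² = 10/429, sgn +1
4πI² = N·(3j₀)²·(3jₘ)² = 60/169
I = -1·√(0.35503/4π) = -0.16808437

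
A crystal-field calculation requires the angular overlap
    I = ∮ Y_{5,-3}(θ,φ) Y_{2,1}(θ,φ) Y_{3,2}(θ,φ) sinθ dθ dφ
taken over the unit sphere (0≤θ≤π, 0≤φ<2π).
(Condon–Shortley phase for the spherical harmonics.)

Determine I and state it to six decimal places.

Checks pass: Σm=0; 10 even; l₃=3∈[3,7].
(2·5+1)(2·2+1)(2·3+1) = 385
Δ: 4! 6! 0! / 11! → 1/2310
sum: t=2:+1/144 = 1/144
3j²(5 2 3; 0 0 0) = Δ·Π!·Σ² = 10/231  (sign -1)
sum: t=3:−1/720 = -1/720
3j²(5 2 3; -3 1 2) = Δ·Π!·Σ² = 8/165  (sign +1)
combine: 4πI² = 385·10/231·8/165 = 80/99
take √, sign -1: I = -0.25358436

-0.253584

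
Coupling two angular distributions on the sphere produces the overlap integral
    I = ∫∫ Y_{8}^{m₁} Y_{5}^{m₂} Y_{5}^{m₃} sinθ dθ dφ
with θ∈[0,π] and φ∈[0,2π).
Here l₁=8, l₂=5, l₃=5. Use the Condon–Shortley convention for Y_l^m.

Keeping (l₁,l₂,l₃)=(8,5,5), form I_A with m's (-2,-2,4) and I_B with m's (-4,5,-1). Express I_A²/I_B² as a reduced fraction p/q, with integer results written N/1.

Same 8,5,5: normalisation and zero-m 3j drop out of the ratio.
A: Δ: 8! 8! 2! / 19! → 1/37413090; sum: t=2:+1/58060800 t=3:−1/7257600 = -1/8294400; 3j²(8 5 5; -2 -2 4) = Δ·Π!·Σ² = 1029/92378  (sign +1)
B: Δ: 8! 8! 2! / 19! → 1/37413090; sum: t=8:+1/46448640 = 1/46448640; 3j²(8 5 5; -4 5 -1) = Δ·Π!·Σ² = 75/8398  (sign +1)
I_A²/I_B² = (1029/92378)/(75/8398) = 343/275

343/275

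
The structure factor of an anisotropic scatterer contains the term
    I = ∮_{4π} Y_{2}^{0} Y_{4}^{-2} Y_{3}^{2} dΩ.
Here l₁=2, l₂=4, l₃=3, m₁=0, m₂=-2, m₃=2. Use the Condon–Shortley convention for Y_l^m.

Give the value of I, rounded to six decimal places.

0.000000

Σlᵢ=9 odd — θ-integrand is odd under cosθ→−cosθ; I=0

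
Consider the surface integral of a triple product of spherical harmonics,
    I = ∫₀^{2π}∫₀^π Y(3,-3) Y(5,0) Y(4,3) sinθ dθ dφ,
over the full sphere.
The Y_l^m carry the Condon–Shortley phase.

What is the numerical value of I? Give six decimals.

Rules hold: Σm=0, L=12 even, 2≤4≤8.
N = 7·11·9 = 693
Δ = 4!·2!·6!/13! = 1/180180
Racah Σ t=1..3: t=1:−1/576 t=2:+1/144 t=3:−1/576 = 1/288
⇒ 3j(3 5 4; 0 0 0)² = 20/1001, sgn +1
Racah Σ t=4..4: t=4:+1/5760 = 1/5760
⇒ 3j(3 5 4; -3 0 3)² = 5/572, sgn -1
4πI² = N·(3j₀)²·(3jₘ)² = 225/1859
I = -1·√(0.121033/4π) = -0.09814013

-0.098140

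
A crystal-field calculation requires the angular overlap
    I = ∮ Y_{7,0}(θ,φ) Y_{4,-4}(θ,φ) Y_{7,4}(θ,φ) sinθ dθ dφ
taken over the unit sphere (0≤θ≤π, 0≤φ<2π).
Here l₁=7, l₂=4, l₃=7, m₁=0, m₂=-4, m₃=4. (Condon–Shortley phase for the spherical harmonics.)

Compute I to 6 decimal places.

0.148272

Rules hold: Σm=0, L=18 even, 3≤7≤11.
N = 15·9·15 = 2025
Δ = 4!·10!·4!/19! = 1/58198140
Racah Σ t=0..4: t=0:+1/17418240 t=1:−1/622080 t=2:+1/230400 t=3:−1/622080 t=4:+1/17418240 = 1/806400
⇒ 3j(7 4 7; 0 0 0)² = 2268/230945, sgn -1
Racah Σ t=0..0: t=0:+1/17418240 = 1/17418240
⇒ 3j(7 4 7; 0 -4 4)² = 175/12597, sgn -1
4πI² = N·(3j₀)²·(3jₘ)² = 53581500/193947611
I = +1·√(0.276268/4π) = 0.14827239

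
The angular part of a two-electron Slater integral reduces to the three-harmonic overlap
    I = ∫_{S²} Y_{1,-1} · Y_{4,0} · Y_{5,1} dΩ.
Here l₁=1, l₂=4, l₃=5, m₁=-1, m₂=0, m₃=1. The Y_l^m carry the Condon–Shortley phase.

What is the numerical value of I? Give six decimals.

-0.190188

m-sum 0 ✓  L=10 even ✓  3≤5≤5 ✓
Π(2lᵢ+1) = 3×9×11 = 297
triangle coeff Δ(1,4,5) = 1/495
Σ_t [0,0]: t=0:+1/576 = 1/576
(3j)²=5/99 [(1 4 5; 0 0 0)], sign=-1
Σ_t [0,0]: t=0:+1/1152 = 1/1152
(3j)²=1/33 [(1 4 5; -1 0 1)], sign=+1
⇒ 4πI² = 5/11
I = (-1)√(5/11/(4π)) = -0.19018827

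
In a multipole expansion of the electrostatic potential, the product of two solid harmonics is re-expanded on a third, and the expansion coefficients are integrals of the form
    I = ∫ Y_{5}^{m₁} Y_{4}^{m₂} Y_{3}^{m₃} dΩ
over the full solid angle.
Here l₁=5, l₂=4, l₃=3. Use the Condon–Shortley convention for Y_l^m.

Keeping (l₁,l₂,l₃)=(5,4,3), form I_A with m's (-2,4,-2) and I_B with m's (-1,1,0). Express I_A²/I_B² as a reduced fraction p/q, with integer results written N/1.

l's match ⇒ only the (l;m) 3-j factors differ between A and B.
A: triangle coeff Δ(5,4,3) = 1/180180; Σ_t [6,6]: t=6:+1/8640 = 1/8640; (3j)²=14/1287 [(5 4 3; -2 4 -2)], sign=-1
B: triangle coeff Δ(5,4,3) = 1/180180; Σ_t [3,5]: t=3:−1/432 t=4:+1/192 t=5:−1/1440 = 19/8640; (3j)²=361/30030 [(5 4 3; -1 1 0)], sign=-1
I_A²/I_B² = (14/1287)/(361/30030) = 980/1083

980/1083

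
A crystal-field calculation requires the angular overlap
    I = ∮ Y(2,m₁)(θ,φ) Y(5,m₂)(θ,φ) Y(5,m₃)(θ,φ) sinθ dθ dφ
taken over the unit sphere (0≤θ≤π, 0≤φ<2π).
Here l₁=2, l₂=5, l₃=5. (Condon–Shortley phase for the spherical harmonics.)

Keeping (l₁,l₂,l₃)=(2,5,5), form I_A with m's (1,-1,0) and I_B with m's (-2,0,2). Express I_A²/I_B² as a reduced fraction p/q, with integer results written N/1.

l's match ⇒ only the (l;m) 3-j factors differ between A and B.
A: triangle coeff Δ(2,5,5) = 1/38610; Σ_t [0,1]: t=0:+1/1152 t=1:−1/1440 = 1/5760; (3j)²=1/858 [(2 5 5; 1 -1 0)], sign=-1
B: triangle coeff Δ(2,5,5) = 1/38610; Σ_t [2,2]: t=2:+1/2880 = 1/2880; (3j)²=14/429 [(2 5 5; -2 0 2)], sign=-1
I_A²/I_B² = (1/858)/(14/429) = 1/28

1/28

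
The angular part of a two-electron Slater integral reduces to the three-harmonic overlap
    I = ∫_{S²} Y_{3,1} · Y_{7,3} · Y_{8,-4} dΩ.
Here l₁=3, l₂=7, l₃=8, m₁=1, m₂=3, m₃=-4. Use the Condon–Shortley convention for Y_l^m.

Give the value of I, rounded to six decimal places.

0.148738

m-sum 0 ✓  L=18 even ✓  4≤8≤10 ✓
Π(2lᵢ+1) = 7×15×17 = 1785
triangle coeff Δ(3,7,8) = 1/5290740
Σ_t [0,2]: t=0:+1/7257600 t=1:−1/2073600 t=2:+1/7257600 = -1/4838400
(3j)²=252/20995 [(3 7 8; 0 0 0)], sign=-1
Σ_t [0,2]: t=0:+1/58060800 t=1:−1/13063680 t=2:+1/46448640 = -79/2090188800
(3j)²=68651/5290740 [(3 7 8; 1 3 -4)], sign=-1
⇒ 4πI² = 1441671/5185765
I = (+1)√(1441671/5185765/(4π)) = 0.14873793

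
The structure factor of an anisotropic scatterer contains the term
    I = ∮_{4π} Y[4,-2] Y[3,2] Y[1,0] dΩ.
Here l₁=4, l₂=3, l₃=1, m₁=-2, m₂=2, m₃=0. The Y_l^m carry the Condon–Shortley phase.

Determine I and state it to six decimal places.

m-sum 0 ✓  L=8 even ✓  1≤1≤7 ✓
Π(2lᵢ+1) = 9×7×3 = 189
triangle coeff Δ(4,3,1) = 1/252
Σ_t [3,3]: t=3:−1/36 = -1/36
(3j)²=4/63 [(4 3 1; 0 0 0)], sign=+1
Σ_t [5,5]: t=5:−1/120 = -1/120
(3j)²=1/21 [(4 3 1; -2 2 0)], sign=+1
⇒ 4πI² = 4/7
I = (+1)√(4/7/(4π)) = 0.21324362

0.213244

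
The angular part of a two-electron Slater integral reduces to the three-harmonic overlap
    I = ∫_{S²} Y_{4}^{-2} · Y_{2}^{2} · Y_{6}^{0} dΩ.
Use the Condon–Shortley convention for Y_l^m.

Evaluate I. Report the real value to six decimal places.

0.061597

m-sum 0 ✓  L=12 even ✓  2≤6≤6 ✓
Π(2lᵢ+1) = 9×5×13 = 585
triangle coeff Δ(4,2,6) = 1/6435
Σ_t [0,0]: t=0:+1/2304 = 1/2304
(3j)²=5/143 [(4 2 6; 0 0 0)], sign=+1
Σ_t [0,0]: t=0:+1/34560 = 1/34560
(3j)²=1/429 [(4 2 6; -2 2 0)], sign=+1
⇒ 4πI² = 75/1573
I = (+1)√(75/1573/(4π)) = 0.06159725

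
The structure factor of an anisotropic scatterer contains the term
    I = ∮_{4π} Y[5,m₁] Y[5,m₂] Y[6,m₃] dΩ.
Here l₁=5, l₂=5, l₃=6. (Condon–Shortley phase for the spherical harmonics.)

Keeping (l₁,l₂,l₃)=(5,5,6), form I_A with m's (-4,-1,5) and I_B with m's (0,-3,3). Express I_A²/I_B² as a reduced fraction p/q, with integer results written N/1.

l's match ⇒ only the (l;m) 3-j factors differ between A and B.
A: triangle coeff Δ(5,5,6) = 1/28588560; Σ_t [3,4]: t=3:−1/518400 t=4:+1/2073600 = -1/691200; (3j)²=81/4420 [(5 5 6; -4 -1 5)], sign=+1
B: triangle coeff Δ(5,5,6) = 1/28588560; Σ_t [0,2]: t=0:+1/138240 t=1:−1/34560 t=2:+1/103680 = -1/82944; (3j)²=125/9724 [(5 5 6; 0 -3 3)], sign=+1
I_A²/I_B² = (81/4420)/(125/9724) = 891/625

891/625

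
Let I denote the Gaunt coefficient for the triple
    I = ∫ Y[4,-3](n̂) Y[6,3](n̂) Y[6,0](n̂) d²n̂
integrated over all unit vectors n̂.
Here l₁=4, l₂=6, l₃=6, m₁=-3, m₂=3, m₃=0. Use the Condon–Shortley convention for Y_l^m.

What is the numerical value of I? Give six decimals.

0.109740

Rules hold: Σm=0, L=16 even, 2≤6≤10.
N = 9·13·13 = 1521
Δ = 4!·4!·8!/17! = 1/15315300
Racah Σ t=0..4: t=0:+1/829440 t=1:−1/25920 t=2:+1/9216 t=3:−1/25920 t=4:+1/829440 = 7/207360
⇒ 3j(4 6 6; 0 0 0)² = 28/2431, sgn +1
Racah Σ t=3..4: t=3:−1/207360 t=4:+1/103680 = 1/207360
⇒ 3j(4 6 6; -3 3 0)² = 21/2431, sgn +1
4πI² = N·(3j₀)²·(3jₘ)² = 5292/34969
I = +1·√(0.151334/4π) = 0.10973960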